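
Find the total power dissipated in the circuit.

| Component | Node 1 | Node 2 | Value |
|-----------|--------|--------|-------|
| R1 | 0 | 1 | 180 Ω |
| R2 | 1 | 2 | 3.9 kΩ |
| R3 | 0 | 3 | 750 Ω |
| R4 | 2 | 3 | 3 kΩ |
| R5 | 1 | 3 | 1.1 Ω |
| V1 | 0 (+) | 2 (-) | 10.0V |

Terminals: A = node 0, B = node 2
Nodal analysis, taking node 2 as the 0 V reference.
Source V1 fixes V_0 = 10 V.
KCL at each unknown node (sum of currents leaving = 0; resistances in Ω):
  Node 1: (V_1 - 10)/180 + (V_1 - 0)/3900 + (V_1 - V_3)/1.1 = 0
  Node 3: (V_3 - 10)/750 + (V_3 - 0)/3000 + (V_3 - V_1)/1.1 = 0
Collecting terms (coefficients in siemens):
  0.9149·V_1 - 0.9091·V_3 = 0.05556
  0.9108·V_3 - 0.9091·V_1 = 0.01333
Determinant D = (0.9149)(0.9108) - (-0.9091)(-0.9091) = 0.006808
V_1 = [(0.05556)(0.9108) - (-0.9091)(0.01333)]/D = 9.212 V
V_3 = [(0.9149)(0.01333) - (0.05556)(-0.9091)]/D = 9.21 V
Power in each resistor, P = (ΔV)²/R:
  P_R1 = (10 - 9.212)²/180 = 0.00345 W
  P_R2 = (9.212 - 0)²/3900 = 0.02176 W
  P_R3 = (10 - 9.21)²/750 = 0.0008328 W
  P_R4 = (0 - 9.21)²/3000 = 0.02827 W
  P_R5 = (9.212 - 9.21)²/1.1 = 0.000004471 W
P_total = P_R1 + P_R2 + P_R3 + P_R4 + P_R5 = 0.05432 W

Final answer: 0.05432 W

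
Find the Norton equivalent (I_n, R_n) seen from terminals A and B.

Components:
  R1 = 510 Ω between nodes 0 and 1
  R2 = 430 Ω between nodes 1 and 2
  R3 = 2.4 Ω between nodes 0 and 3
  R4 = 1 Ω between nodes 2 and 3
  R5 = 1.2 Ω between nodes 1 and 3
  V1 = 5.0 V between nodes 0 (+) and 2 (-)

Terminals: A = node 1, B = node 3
Find the Thévenin equivalent first; then I_n = V_th/R_th and R_n = R_th.
Step 1 — V_th is the open-circuit voltage V_A - V_B (nothing connected across the terminals).
Nodal analysis, taking node 2 as the 0 V reference.
Source V1 fixes V_0 = 5 V.
KCL at each unknown node (sum of currents leaving = 0; resistances in Ω):
  Node 1: (V_1 - 5)/510 + (V_1 - 0)/430 + (V_1 - V_3)/1.2 = 0
  Node 3: (V_3 - 5)/2.4 + (V_3 - 0)/1 + (V_3 - V_1)/1.2 = 0
Collecting terms (coefficients in siemens):
  0.8376·V_1 - 0.8333·V_3 = 0.009804
  2.25·V_3 - 0.8333·V_1 = 2.083
Determinant D = (0.8376)(2.25) - (-0.8333)(-0.8333) = 1.19
V_1 = [(0.009804)(2.25) - (-0.8333)(2.083)]/D = 1.477 V
V_3 = [(0.8376)(2.083) - (0.009804)(-0.8333)]/D = 1.473 V
V_th = V_1 - V_3 = 1.477 - 1.473 = 0.004166 V
Step 2 — R_th: zero the source — replace V1 by a short circuit (node 2 merges into node 0) — and find the resistance seen between A (node 1) and B (node 3).
Reduce the network between node 1 (A) and node 3 (B) by series/parallel combination:
  Rp1 = R1 ‖ R2 (parallel, both between nodes 0 and 1) = 1/(1/510 + 1/430) = 233.3 Ω
  Rp2 = R3 ‖ R4 (parallel, both between nodes 0 and 3) = 1/(1/2.4 + 1/1) = 0.7059 Ω
  Rs1 = Rp1 + Rp2 (series, joined only at node 0) = 233.3 + 0.7059 = 234 Ω
  Rp3 = R5 ‖ Rs1 (parallel, both between nodes 1 and 3) = 1/(1/1.2 + 1/234) = 1.194 Ω
R_th = 1.194 Ω
I_n = V_th/R_th = 0.004166/1.194 = 0.00349 A, and R_n = R_th = 1.194 Ω

Final answer: I_n = 0.00349 A, R_n = 1.194 Ω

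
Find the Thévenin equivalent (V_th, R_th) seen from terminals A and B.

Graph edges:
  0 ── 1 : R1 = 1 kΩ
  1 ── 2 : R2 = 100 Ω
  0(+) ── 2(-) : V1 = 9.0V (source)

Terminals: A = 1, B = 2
Step 1 — V_th is the open-circuit voltage V_A - V_B (nothing connected across the terminals).
Nodal analysis, taking node 2 as the 0 V reference.
Source V1 fixes V_0 = 9 V.
KCL at each unknown node (sum of currents leaving = 0; resistances in Ω):
  Node 1: (V_1 - 9)/1000 + (V_1 - 0)/100 = 0
Collecting terms: 0.011 × V_1 = 0.009  =>  V_1 = 0.8182 V
V_th = V_1 - V_2 = 0.8182 - 0 = 0.8182 V
Step 2 — R_th: zero the source — replace V1 by a short circuit (node 2 merges into node 0) — and find the resistance seen between A (node 1) and B (node 0).
Reduce the network between node 1 (A) and node 0 (B) by series/parallel combination:
  Rp1 = R1 ‖ R2 (parallel, both between nodes 0 and 1) = 1/(1/1000 + 1/100) = 90.91 Ω
R_th = 90.91 Ω

Final answer: V_th = 0.8182 V, R_th = 90.91 Ω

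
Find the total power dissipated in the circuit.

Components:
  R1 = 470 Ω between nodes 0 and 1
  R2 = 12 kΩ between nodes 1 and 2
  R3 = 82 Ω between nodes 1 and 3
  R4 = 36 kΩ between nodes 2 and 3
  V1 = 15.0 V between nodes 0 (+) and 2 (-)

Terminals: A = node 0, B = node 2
Nodal analysis, taking node 2 as the 0 V reference.
Source V1 fixes V_0 = 15 V.
KCL at each unknown node (sum of currents leaving = 0; resistances in Ω):
  Node 1: (V_1 - 15)/470 + (V_1 - 0)/12000 + (V_1 - V_3)/82 = 0
  Node 3: (V_3 - V_1)/82 + (V_3 - 0)/36000 = 0
Collecting terms (coefficients in siemens):
  0.01441·V_1 - 0.0122·V_3 = 0.03191
  0.01222·V_3 - 0.0122·V_1 = 0
Determinant D = (0.01441)(0.01222) - (-0.0122)(-0.0122) = 0.00002736
V_1 = [(0.03191)(0.01222) - (-0.0122)(0)]/D = 14.26 V
V_3 = [(0.01441)(0) - (0.03191)(-0.0122)]/D = 14.22 V
Power in each resistor, P = (ΔV)²/R:
  P_R1 = (15 - 14.26)²/470 = 0.001178 W
  P_R2 = (14.26 - 0)²/12000 = 0.01694 W
  P_R3 = (14.26 - 14.22)²/82 = 0.0000128 W
  P_R4 = (0 - 14.22)²/36000 = 0.00562 W
P_total = P_R1 + P_R2 + P_R3 + P_R4 = 0.02375 W

Final answer: 0.02375 W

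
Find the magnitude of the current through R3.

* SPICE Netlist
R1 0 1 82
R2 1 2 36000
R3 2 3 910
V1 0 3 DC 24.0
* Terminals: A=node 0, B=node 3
Nodal analysis, taking node 3 as the 0 V reference.
Source V1 fixes V_0 = 24 V.
KCL at each unknown node (sum of currents leaving = 0; resistances in Ω):
  Node 1: (V_1 - 24)/82 + (V_1 - V_2)/36000 = 0
  Node 2: (V_2 - V_1)/36000 + (V_2 - 0)/910 = 0
Collecting terms (coefficients in siemens):
  0.01222·V_1 - 0.00002778·V_2 = 0.2927
  0.001127·V_2 - 0.00002778·V_1 = 0
Determinant D = (0.01222)(0.001127) - (-0.00002778)(-0.00002778) = 0.00001377
V_1 = [(0.2927)(0.001127) - (-0.00002778)(0)]/D = 23.95 V
V_2 = [(0.01222)(0) - (0.2927)(-0.00002778)]/D = 0.5904 V
I_R3 = (V_2 - V_3)/R3 = (0.5904 - 0)/910 = 0.0006488 A
|I_R3| = 0.0006488 A

Final answer: |I_R3| = 0.0006488 A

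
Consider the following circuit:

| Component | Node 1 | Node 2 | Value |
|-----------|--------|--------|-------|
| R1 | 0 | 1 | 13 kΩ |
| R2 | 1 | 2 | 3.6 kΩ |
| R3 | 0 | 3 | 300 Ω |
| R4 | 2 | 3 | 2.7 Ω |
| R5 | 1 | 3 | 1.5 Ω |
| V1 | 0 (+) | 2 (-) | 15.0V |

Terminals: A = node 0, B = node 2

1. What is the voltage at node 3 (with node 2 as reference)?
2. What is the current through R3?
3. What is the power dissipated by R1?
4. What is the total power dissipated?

Nodal analysis, taking node 2 as the 0 V reference.
Source V1 fixes V_0 = 15 V.
KCL at each unknown node (sum of currents leaving = 0; resistances in Ω):
  Node 1: (V_1 - 15)/13000 + (V_1 - 0)/3600 + (V_1 - V_3)/1.5 = 0
  Node 3: (V_3 - 15)/300 + (V_3 - 0)/2.7 + (V_3 - V_1)/1.5 = 0
Collecting terms (coefficients in siemens):
  0.667·V_1 - 0.6667·V_3 = 0.001154
  1.04·V_3 - 0.6667·V_1 = 0.05
Determinant D = (0.667)(1.04) - (-0.6667)(-0.6667) = 0.2495
V_1 = [(0.001154)(1.04) - (-0.6667)(0.05)]/D = 0.1384 V
V_3 = [(0.667)(0.05) - (0.001154)(-0.6667)]/D = 0.1368 V
Part 1:
  Read off the nodal solution: V_3 = 0.1368 V
Part 2:
  I_R3 = (V_0 - V_3)/R3 = (15 - 0.1368)/300 = 0.04954 A
  Magnitude: I_R3 = 0.04954 A
Part 3:
  I_R1 = (V_0 - V_1)/R1 = (15 - 0.1384)/13000 = 0.001143 A
  P_R1 = I_R1² × R1 = (0.001143)² × 13000 = 0.01699 W
Part 4:
  Power in each resistor, P = (ΔV)²/R:
    P_R1 = (15 - 0.1384)²/13000 = 0.01699 W
    P_R2 = (0.1384 - 0)²/3600 = 0.000005321 W
    P_R3 = (15 - 0.1368)²/300 = 0.7364 W
    P_R4 = (0 - 0.1368)²/2.7 = 0.006926 W
    P_R5 = (0.1384 - 0.1368)²/1.5 = 0.000001831 W
  P_total = P_R1 + P_R2 + P_R3 + P_R4 + P_R5 = 0.7603 W

Final answers:
1. V_3 = 0.1368 V
2. I_R3 = 0.04954 A
3. P_R1 = 0.01699 W
4. P_total = 0.7603 W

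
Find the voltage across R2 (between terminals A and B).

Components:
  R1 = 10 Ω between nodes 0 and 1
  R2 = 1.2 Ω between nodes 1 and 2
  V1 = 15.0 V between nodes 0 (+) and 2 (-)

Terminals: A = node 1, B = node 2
R1 and R2 are in series across V1 (node 0 → node 1 → node 2), and the output A–B is taken across R2, so this is a voltage divider.
Series current: I = V1/(R1 + R2) = 15/(10 + 1.2) = 15/11.2 = 1.339 A
V_R2 = I × R2 = V1 × R2/(R1 + R2) = 15 × 1.2/11.2 = 1.607 V

Final answer: 1.607 V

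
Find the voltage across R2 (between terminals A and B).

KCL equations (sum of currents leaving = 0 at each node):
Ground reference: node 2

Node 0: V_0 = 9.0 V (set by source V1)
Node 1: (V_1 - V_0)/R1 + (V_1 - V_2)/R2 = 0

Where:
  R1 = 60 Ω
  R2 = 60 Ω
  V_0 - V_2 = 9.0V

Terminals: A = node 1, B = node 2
R1 and R2 are in series across V1 (node 0 → node 1 → node 2), and the output A–B is taken across R2, so this is a voltage divider.
Series current: I = V1/(R1 + R2) = 9/(60 + 60) = 9/120 = 0.075 A
V_R2 = I × R2 = V1 × R2/(R1 + R2) = 9 × 60/120 = 4.5 V

Final answer: 4.5 V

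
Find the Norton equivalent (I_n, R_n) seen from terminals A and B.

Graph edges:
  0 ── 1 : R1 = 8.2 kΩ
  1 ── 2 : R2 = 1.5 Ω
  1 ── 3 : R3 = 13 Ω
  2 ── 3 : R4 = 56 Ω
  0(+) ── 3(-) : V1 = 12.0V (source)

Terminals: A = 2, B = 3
Find the Thévenin equivalent first; then I_n = V_th/R_th and R_n = R_th.
Step 1 — V_th is the open-circuit voltage V_A - V_B (nothing connected across the terminals).
Nodal analysis, taking node 3 as the 0 V reference.
Source V1 fixes V_0 = 12 V.
KCL at each unknown node (sum of currents leaving = 0; resistances in Ω):
  Node 1: (V_1 - 12)/8200 + (V_1 - V_2)/1.5 + (V_1 - 0)/13 = 0
  Node 2: (V_2 - V_1)/1.5 + (V_2 - 0)/56 = 0
Collecting terms (coefficients in siemens):
  0.7437·V_1 - 0.6667·V_2 = 0.001463
  0.6845·V_2 - 0.6667·V_1 = 0
Determinant D = (0.7437)(0.6845) - (-0.6667)(-0.6667) = 0.06464
V_1 = [(0.001463)(0.6845) - (-0.6667)(0)]/D = 0.0155 V
V_2 = [(0.7437)(0) - (0.001463)(-0.6667)]/D = 0.01509 V
V_th = V_2 - V_3 = 0.01509 - 0 = 0.01509 V
Step 2 — R_th: zero the source — replace V1 by a short circuit (node 3 merges into node 0) — and find the resistance seen between A (node 2) and B (node 0).
Reduce the network between node 2 (A) and node 0 (B) by series/parallel combination:
  Rp1 = R1 ‖ R3 (parallel, both between nodes 0 and 1) = 1/(1/8200 + 1/13) = 12.98 Ω
  Rs1 = R2 + Rp1 (series, joined only at node 1) = 1.5 + 12.98 = 14.48 Ω
  Rp2 = R4 ‖ Rs1 (parallel, both between nodes 0 and 2) = 1/(1/56 + 1/14.48) = 11.5 Ω
R_th = 11.5 Ω
I_n = V_th/R_th = 0.01509/11.5 = 0.001312 A, and R_n = R_th = 11.5 Ω

Final answer: I_n = 0.001312 A, R_n = 11.5 Ω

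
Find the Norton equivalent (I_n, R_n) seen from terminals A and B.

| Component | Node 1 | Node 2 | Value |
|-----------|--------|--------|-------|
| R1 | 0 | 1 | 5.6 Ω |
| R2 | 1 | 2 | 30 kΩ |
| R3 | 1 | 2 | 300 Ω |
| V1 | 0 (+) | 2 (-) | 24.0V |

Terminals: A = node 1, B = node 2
Find the Thévenin equivalent first; then I_n = V_th/R_th and R_n = R_th.
Step 1 — V_th is the open-circuit voltage V_A - V_B (nothing connected across the terminals).
Nodal analysis, taking node 2 as the 0 V reference.
Source V1 fixes V_0 = 24 V.
KCL at each unknown node (sum of currents leaving = 0; resistances in Ω):
  Node 1: (V_1 - 24)/5.6 + (V_1 - 0)/30000 + (V_1 - 0)/300 = 0
Collecting terms: 0.1819 × V_1 = 4.286  =>  V_1 = 23.56 V
V_th = V_1 - V_2 = 23.56 - 0 = 23.56 V
Step 2 — R_th: zero the source — replace V1 by a short circuit (node 2 merges into node 0) — and find the resistance seen between A (node 1) and B (node 0).
Reduce the network between node 1 (A) and node 0 (B) by series/parallel combination:
  Rp1 = R1 ‖ R2 ‖ R3 (parallel, all between nodes 0 and 1) = 1/(1/5.6 + 1/30000 + 1/300) = 5.496 Ω
R_th = 5.496 Ω
I_n = V_th/R_th = 23.56/5.496 = 4.286 A, and R_n = R_th = 5.496 Ω

Final answer: I_n = 4.286 A, R_n = 5.496 Ω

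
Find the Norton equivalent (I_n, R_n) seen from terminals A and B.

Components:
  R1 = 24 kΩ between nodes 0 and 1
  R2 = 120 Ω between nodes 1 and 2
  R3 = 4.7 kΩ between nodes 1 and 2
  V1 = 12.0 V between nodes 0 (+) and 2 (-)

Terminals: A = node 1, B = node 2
Find the Thévenin equivalent first; then I_n = V_th/R_th and R_n = R_th.
Step 1 — V_th is the open-circuit voltage V_A - V_B (nothing connected across the terminals).
Nodal analysis, taking node 2 as the 0 V reference.
Source V1 fixes V_0 = 12 V.
KCL at each unknown node (sum of currents leaving = 0; resistances in Ω):
  Node 1: (V_1 - 12)/24000 + (V_1 - 0)/120 + (V_1 - 0)/4700 = 0
Collecting terms: 0.008588 × V_1 = 0.0005  =>  V_1 = 0.05822 V
V_th = V_1 - V_2 = 0.05822 - 0 = 0.05822 V
Step 2 — R_th: zero the source — replace V1 by a short circuit (node 2 merges into node 0) — and find the resistance seen between A (node 1) and B (node 0).
Reduce the network between node 1 (A) and node 0 (B) by series/parallel combination:
  Rp1 = R1 ‖ R2 ‖ R3 (parallel, all between nodes 0 and 1) = 1/(1/24000 + 1/120 + 1/4700) = 116.4 Ω
R_th = 116.4 Ω
I_n = V_th/R_th = 0.05822/116.4 = 0.0005 A, and R_n = R_th = 116.4 Ω

Final answer: I_n = 0.0005 A, R_n = 116.4 Ω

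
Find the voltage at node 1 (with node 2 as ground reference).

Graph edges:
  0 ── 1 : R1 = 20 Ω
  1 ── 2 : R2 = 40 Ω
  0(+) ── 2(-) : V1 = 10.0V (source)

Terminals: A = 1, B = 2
Nodal analysis, taking node 2 as the 0 V reference.
Source V1 fixes V_0 = 10 V.
KCL at each unknown node (sum of currents leaving = 0; resistances in Ω):
  Node 1: (V_1 - 10)/20 + (V_1 - 0)/40 = 0
Collecting terms: 0.075 × V_1 = 0.5  =>  V_1 = 6.667 V
The requested potential is V_1 = 6.667 V.

Final answer: V_1 = 6.667 V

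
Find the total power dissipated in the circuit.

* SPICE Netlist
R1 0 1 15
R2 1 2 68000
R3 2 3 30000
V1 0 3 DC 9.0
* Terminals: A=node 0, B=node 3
Nodal analysis, taking node 3 as the 0 V reference.
Source V1 fixes V_0 = 9 V.
KCL at each unknown node (sum of currents leaving = 0; resistances in Ω):
  Node 1: (V_1 - 9)/15 + (V_1 - V_2)/68000 = 0
  Node 2: (V_2 - V_1)/68000 + (V_2 - 0)/30000 = 0
Collecting terms (coefficients in siemens):
  0.06668·V_1 - 0.00001471·V_2 = 0.6
  0.00004804·V_2 - 0.00001471·V_1 = 0
Determinant D = (0.06668)(0.00004804) - (-0.00001471)(-0.00001471) = 0.000003203
V_1 = [(0.6)(0.00004804) - (-0.00001471)(0)]/D = 8.999 V
V_2 = [(0.06668)(0) - (0.6)(-0.00001471)]/D = 2.755 V
Power in each resistor, P = (ΔV)²/R:
  P_R1 = (9 - 8.999)²/15 = 0.0000001265 W
  P_R2 = (8.999 - 2.755)²/68000 = 0.0005733 W
  P_R3 = (2.755 - 0)²/30000 = 0.0002529 W
P_total = P_R1 + P_R2 + P_R3 = 0.0008264 W

Final answer: 0.0008264 W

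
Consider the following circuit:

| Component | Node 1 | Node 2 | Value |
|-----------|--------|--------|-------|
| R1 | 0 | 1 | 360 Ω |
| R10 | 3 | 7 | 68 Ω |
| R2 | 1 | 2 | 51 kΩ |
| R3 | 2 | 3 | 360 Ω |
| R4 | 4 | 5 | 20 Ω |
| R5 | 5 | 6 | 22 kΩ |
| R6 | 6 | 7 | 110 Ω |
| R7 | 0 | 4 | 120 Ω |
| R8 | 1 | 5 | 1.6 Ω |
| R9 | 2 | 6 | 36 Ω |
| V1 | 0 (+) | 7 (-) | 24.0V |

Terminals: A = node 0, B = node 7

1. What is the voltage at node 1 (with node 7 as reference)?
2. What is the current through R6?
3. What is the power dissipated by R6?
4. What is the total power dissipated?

Nodal analysis, taking node 7 as the 0 V reference.
Source V1 fixes V_0 = 24 V.
KCL at each unknown node (sum of currents leaving = 0; resistances in Ω):
  Node 1: (V_1 - 24)/360 + (V_1 - V_2)/51000 + (V_1 - V_5)/1.6 = 0
  Node 2: (V_2 - V_1)/51000 + (V_2 - V_3)/360 + (V_2 - V_6)/36 = 0
  Node 3: (V_3 - V_2)/360 + (V_3 - 0)/68 = 0
  Node 4: (V_4 - V_5)/20 + (V_4 - 24)/120 = 0
  Node 5: (V_5 - V_4)/20 + (V_5 - V_6)/22000 + (V_5 - V_1)/1.6 = 0
  Node 6: (V_6 - V_5)/22000 + (V_6 - 0)/110 + (V_6 - V_2)/36 = 0
Collecting terms (coefficients in siemens):
  0.6278·V_1 - 0.00001961·V_2 - 0.625·V_5 = 0.06667
  0.03058·V_2 - 0.00001961·V_1 - 0.002778·V_3 - 0.02778·V_6 = 0
  0.01748·V_3 - 0.002778·V_2 = 0
  0.05833·V_4 - 0.05·V_5 = 0.2
  0.675·V_5 - 0.625·V_1 - 0.05·V_4 - 0.00004545·V_6 = 0
  0.03691·V_6 - 0.02778·V_2 - 0.00004545·V_5 = 0
Solving these 6 simultaneous equations (Gaussian elimination) gives:
  V_1 = 23.84 V, V_2 = 0.139 V, V_3 = 0.02208 V, V_4 = 23.87 V
  V_5 = 23.84 V, V_6 = 0.134 V
Part 1:
  Read off the nodal solution: V_1 = 23.84 V
Part 2:
  I_R6 = (V_6 - V_7)/R6 = (0.134 - 0)/110 = 0.001218 A
  Magnitude: I_R6 = 0.001218 A
Part 3:
  I_R6 = (V_6 - V_7)/R6 = (0.134 - 0)/110 = 0.001218 A
  P_R6 = I_R6² × R6 = (0.001218)² × 110 = 0.0001631 W
Part 4:
  Power in each resistor, P = (ΔV)²/R:
    P_R1 = (24 - 23.84)²/360 = 0.00006719 W
    P_R2 = (23.84 - 0.139)²/51000 = 0.01102 W
    P_R3 = (0.139 - 0.02208)²/360 = 0.00003797 W
    P_R4 = (23.87 - 23.84)²/20 = 0.00002467 W
    P_R5 = (23.84 - 0.134)²/22000 = 0.02555 W
    P_R6 = (0.134 - 0)²/110 = 0.0001631 W
    P_R7 = (24 - 23.87)²/120 = 0.000148 W
    P_R8 = (23.84 - 23.84)²/1.6 = 0.00000000172 W
    P_R9 = (0.139 - 0.134)²/36 = 0.0000007061 W
    P_R10 = (0.02208 - 0)²/68 = 0.000007172 W
  P_total = P_R1 + P_R2 + P_R3 + P_R4 + P_R5 + P_R6 + P_R7 + P_R8 + P_R9 + P_R10 = 0.03702 W

Final answers:
1. V_1 = 23.84 V
2. I_R6 = 0.001218 A
3. P_R6 = 0.0001631 W
4. P_total = 0.03702 W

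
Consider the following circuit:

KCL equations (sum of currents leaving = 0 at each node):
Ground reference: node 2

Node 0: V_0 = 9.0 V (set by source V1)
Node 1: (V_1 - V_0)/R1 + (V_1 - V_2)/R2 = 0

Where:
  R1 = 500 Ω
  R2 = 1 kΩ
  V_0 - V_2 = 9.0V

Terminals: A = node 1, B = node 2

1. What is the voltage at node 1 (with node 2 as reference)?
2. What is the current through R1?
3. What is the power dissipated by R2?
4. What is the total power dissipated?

Nodal analysis, taking node 2 as the 0 V reference.
Source V1 fixes V_0 = 9 V.
KCL at each unknown node (sum of currents leaving = 0; resistances in Ω):
  Node 1: (V_1 - 9)/500 + (V_1 - 0)/1000 = 0
Collecting terms: 0.003 × V_1 = 0.018  =>  V_1 = 6 V
Part 1:
  Read off the nodal solution: V_1 = 6 V
Part 2:
  I_R1 = (V_0 - V_1)/R1 = (9 - 6)/500 = 0.006 A
  Magnitude: I_R1 = 0.006 A
Part 3:
  I_R2 = (V_1 - V_2)/R2 = (6 - 0)/1000 = 0.006 A
  P_R2 = I_R2² × R2 = (0.006)² × 1000 = 0.036 W
Part 4:
  Power in each resistor, P = (ΔV)²/R:
    P_R1 = (9 - 6)²/500 = 0.018 W
    P_R2 = (6 - 0)²/1000 = 0.036 W
  P_total = P_R1 + P_R2 = 0.054 W

Final answers:
1. V_1 = 6 V
2. I_R1 = 0.006 A
3. P_R2 = 0.036 W
4. P_total = 0.054 W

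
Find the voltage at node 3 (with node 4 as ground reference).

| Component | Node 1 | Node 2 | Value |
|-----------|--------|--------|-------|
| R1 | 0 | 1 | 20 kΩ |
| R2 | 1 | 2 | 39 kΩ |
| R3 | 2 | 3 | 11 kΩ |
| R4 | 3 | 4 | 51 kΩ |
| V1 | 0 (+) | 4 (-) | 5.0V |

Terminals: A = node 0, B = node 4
Nodal analysis, taking node 4 as the 0 V reference.
Source V1 fixes V_0 = 5 V.
KCL at each unknown node (sum of currents leaving = 0; resistances in Ω):
  Node 1: (V_1 - 5)/20000 + (V_1 - V_2)/39000 = 0
  Node 2: (V_2 - V_1)/39000 + (V_2 - V_3)/11000 = 0
  Node 3: (V_3 - V_2)/11000 + (V_3 - 0)/51000 = 0
Collecting terms (coefficients in siemens):
  0.00007564·V_1 - 0.00002564·V_2 = 0.00025
  0.0001166·V_2 - 0.00002564·V_1 - 0.00009091·V_3 = 0
  0.0001105·V_3 - 0.00009091·V_2 = 0
Solving these 3 simultaneous equations (Gaussian elimination) gives:
  V_1 = 4.174 V, V_2 = 2.562 V, V_3 = 2.107 V
The requested potential is V_3 = 2.107 V.

Final answer: V_3 = 2.107 V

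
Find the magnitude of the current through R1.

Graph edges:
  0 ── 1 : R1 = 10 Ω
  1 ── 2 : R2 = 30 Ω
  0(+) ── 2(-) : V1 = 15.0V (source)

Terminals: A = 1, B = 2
Nodal analysis, taking node 2 as the 0 V reference.
Source V1 fixes V_0 = 15 V.
KCL at each unknown node (sum of currents leaving = 0; resistances in Ω):
  Node 1: (V_1 - 15)/10 + (V_1 - 0)/30 = 0
Collecting terms: 0.1333 × V_1 = 1.5  =>  V_1 = 11.25 V
I_R1 = (V_0 - V_1)/R1 = (15 - 11.25)/10 = 0.375 A
|I_R1| = 0.375 A

Final answer: |I_R1| = 0.375 A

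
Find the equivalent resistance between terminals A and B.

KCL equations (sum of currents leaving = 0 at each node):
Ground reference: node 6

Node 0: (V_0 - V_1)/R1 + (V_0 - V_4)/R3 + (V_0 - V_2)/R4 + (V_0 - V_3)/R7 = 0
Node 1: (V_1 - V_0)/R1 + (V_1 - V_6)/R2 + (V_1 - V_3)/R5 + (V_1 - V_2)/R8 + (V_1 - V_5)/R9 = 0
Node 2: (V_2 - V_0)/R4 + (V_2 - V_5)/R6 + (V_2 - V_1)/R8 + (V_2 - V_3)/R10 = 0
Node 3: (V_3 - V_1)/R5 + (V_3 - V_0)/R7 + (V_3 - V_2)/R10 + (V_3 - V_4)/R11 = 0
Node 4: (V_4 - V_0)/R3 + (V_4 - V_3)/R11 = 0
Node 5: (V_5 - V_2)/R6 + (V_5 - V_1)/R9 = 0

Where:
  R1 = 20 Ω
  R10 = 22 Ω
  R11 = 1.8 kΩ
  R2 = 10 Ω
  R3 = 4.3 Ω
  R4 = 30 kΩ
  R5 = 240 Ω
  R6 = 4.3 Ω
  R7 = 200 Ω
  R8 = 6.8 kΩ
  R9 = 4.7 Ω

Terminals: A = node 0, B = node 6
The network is not a plain series/parallel combination. Inject a 1 A test current into terminal A (node 0) and return it from terminal B (node 6); then R_eq = V_A / (1 A).
Nodal analysis, taking node 6 as the 0 V reference.
Current source I_test pushes 1 A into node 0 and draws it out of node 6.
KCL at each unknown node (sum of currents leaving = 0; resistances in Ω):
  Node 0: (V_0 - V_1)/20 + (V_0 - V_4)/4.3 + (V_0 - V_2)/30000 + (V_0 - V_3)/200 - 1 = 0
  Node 1: (V_1 - V_0)/20 + (V_1 - 0)/10 + (V_1 - V_3)/240 + (V_1 - V_2)/6800 + (V_1 - V_5)/4.7 = 0
  Node 2: (V_2 - V_0)/30000 + (V_2 - V_1)/6800 + (V_2 - V_5)/4.3 + (V_2 - V_3)/22 = 0
  Node 3: (V_3 - V_0)/200 + (V_3 - V_1)/240 + (V_3 - V_2)/22 + (V_3 - V_4)/1800 = 0
  Node 4: (V_4 - V_0)/4.3 + (V_4 - V_3)/1800 = 0
  Node 5: (V_5 - V_1)/4.7 + (V_5 - V_2)/4.3 = 0
Collecting terms (coefficients in siemens):
  0.2876·V_0 - 0.05·V_1 - 0.00003333·V_2 - 0.005·V_3 - 0.2326·V_4 = 1
  0.3671·V_1 - 0.05·V_0 - 0.0001471·V_2 - 0.004167·V_3 - 0.2128·V_5 = 0
  0.2782·V_2 - 0.00003333·V_0 - 0.0001471·V_1 - 0.04545·V_3 - 0.2326·V_5 = 0
  0.05518·V_3 - 0.005·V_0 - 0.004167·V_1 - 0.04545·V_2 - 0.0005556·V_4 = 0
  0.2331·V_4 - 0.2326·V_0 - 0.0005556·V_3 = 0
  0.4453·V_5 - 0.2128·V_1 - 0.2326·V_2 = 0
Solving these 6 simultaneous equations (Gaussian elimination) gives:
  V_0 = 28.23 V, V_1 = 10 V, V_2 = 10.7 V, V_3 = 12.42 V
  V_4 = 28.19 V, V_5 = 10.37 V
R_eq = V_0 / 1 A = 28.23 Ω

Final answer: 28.23 Ω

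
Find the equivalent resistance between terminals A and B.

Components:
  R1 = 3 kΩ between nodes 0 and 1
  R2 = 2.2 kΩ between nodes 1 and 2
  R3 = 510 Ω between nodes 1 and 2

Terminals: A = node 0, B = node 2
Reduce the network between node 0 (A) and node 2 (B) by series/parallel combination:
  Rp1 = R2 ‖ R3 (parallel, both between nodes 1 and 2) = 1/(1/2200 + 1/510) = 414 Ω
  Rs1 = R1 + Rp1 (series, joined only at node 1) = 3000 + 414 = 3414 Ω
R_eq = 3.414 kΩ

Final answer: 3.414 kΩ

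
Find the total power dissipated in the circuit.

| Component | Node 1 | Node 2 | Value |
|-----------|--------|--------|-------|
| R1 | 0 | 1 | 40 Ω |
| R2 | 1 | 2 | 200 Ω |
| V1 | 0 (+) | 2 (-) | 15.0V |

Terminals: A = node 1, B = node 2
Nodal analysis, taking node 2 as the 0 V reference.
Source V1 fixes V_0 = 15 V.
KCL at each unknown node (sum of currents leaving = 0; resistances in Ω):
  Node 1: (V_1 - 15)/40 + (V_1 - 0)/200 = 0
Collecting terms: 0.03 × V_1 = 0.375  =>  V_1 = 12.5 V
Power in each resistor, P = (ΔV)²/R:
  P_R1 = (15 - 12.5)²/40 = 0.1562 W
  P_R2 = (12.5 - 0)²/200 = 0.7812 W
P_total = P_R1 + P_R2 = 0.9375 W

Final answer: 0.9375 W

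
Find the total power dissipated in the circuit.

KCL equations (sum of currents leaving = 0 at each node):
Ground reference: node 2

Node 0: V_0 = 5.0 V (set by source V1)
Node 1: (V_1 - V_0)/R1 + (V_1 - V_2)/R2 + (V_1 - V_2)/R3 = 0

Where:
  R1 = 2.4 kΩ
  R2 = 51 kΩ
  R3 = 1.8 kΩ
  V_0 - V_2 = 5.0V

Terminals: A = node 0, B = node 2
Nodal analysis, taking node 2 as the 0 V reference.
Source V1 fixes V_0 = 5 V.
KCL at each unknown node (sum of currents leaving = 0; resistances in Ω):
  Node 1: (V_1 - 5)/2400 + (V_1 - 0)/51000 + (V_1 - 0)/1800 = 0
Collecting terms: 0.0009918 × V_1 = 0.002083  =>  V_1 = 2.1 V
Power in each resistor, P = (ΔV)²/R:
  P_R1 = (5 - 2.1)²/2400 = 0.003503 W
  P_R2 = (2.1 - 0)²/51000 = 0.00008651 W
  P_R3 = (2.1 - 0)²/1800 = 0.002451 W
P_total = P_R1 + P_R2 + P_R3 = 0.006041 W

Final answer: 0.006041 W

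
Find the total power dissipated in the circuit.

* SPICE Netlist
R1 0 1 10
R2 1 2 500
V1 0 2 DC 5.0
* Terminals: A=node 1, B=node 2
Nodal analysis, taking node 2 as the 0 V reference.
Source V1 fixes V_0 = 5 V.
KCL at each unknown node (sum of currents leaving = 0; resistances in Ω):
  Node 1: (V_1 - 5)/10 + (V_1 - 0)/500 = 0
Collecting terms: 0.102 × V_1 = 0.5  =>  V_1 = 4.902 V
Power in each resistor, P = (ΔV)²/R:
  P_R1 = (5 - 4.902)²/10 = 0.0009612 W
  P_R2 = (4.902 - 0)²/500 = 0.04806 W
P_total = P_R1 + P_R2 = 0.04902 W

Final answer: 0.04902 W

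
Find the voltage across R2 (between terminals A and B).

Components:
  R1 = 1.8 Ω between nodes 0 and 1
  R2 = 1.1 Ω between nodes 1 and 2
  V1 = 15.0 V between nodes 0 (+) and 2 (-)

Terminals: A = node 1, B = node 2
R1 and R2 are in series across V1 (node 0 → node 1 → node 2), and the output A–B is taken across R2, so this is a voltage divider.
Series current: I = V1/(R1 + R2) = 15/(1.8 + 1.1) = 15/2.9 = 5.172 A
V_R2 = I × R2 = V1 × R2/(R1 + R2) = 15 × 1.1/2.9 = 5.69 V

Final answer: 5.69 V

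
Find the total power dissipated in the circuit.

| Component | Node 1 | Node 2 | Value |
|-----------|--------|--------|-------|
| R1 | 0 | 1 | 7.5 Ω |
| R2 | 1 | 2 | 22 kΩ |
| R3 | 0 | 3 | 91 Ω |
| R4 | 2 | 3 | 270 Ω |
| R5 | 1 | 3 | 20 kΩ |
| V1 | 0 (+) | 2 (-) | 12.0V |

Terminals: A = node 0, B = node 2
Nodal analysis, taking node 2 as the 0 V reference.
Source V1 fixes V_0 = 12 V.
KCL at each unknown node (sum of currents leaving = 0; resistances in Ω):
  Node 1: (V_1 - 12)/7.5 + (V_1 - 0)/22000 + (V_1 - V_3)/20000 = 0
  Node 3: (V_3 - 12)/91 + (V_3 - 0)/270 + (V_3 - V_1)/20000 = 0
Collecting terms (coefficients in siemens):
  0.1334·V_1 - 0.00005·V_3 = 1.6
  0.01474·V_3 - 0.00005·V_1 = 0.1319
Determinant D = (0.1334)(0.01474) - (-0.00005)(-0.00005) = 0.001967
V_1 = [(1.6)(0.01474) - (-0.00005)(0.1319)]/D = 11.99 V
V_3 = [(0.1334)(0.1319) - (1.6)(-0.00005)]/D = 8.985 V
Power in each resistor, P = (ΔV)²/R:
  P_R1 = (12 - 11.99)²/7.5 = 0.00000363 W
  P_R2 = (11.99 - 0)²/22000 = 0.00654 W
  P_R3 = (12 - 8.985)²/91 = 0.09987 W
  P_R4 = (0 - 8.985)²/270 = 0.299 W
  P_R5 = (11.99 - 8.985)²/20000 = 0.0004528 W
P_total = P_R1 + P_R2 + P_R3 + P_R4 + P_R5 = 0.4059 W

Final answer: 0.4059 W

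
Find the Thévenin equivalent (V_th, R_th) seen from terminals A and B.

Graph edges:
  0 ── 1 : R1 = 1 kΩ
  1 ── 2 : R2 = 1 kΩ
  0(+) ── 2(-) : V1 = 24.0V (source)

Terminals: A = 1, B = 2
Step 1 — V_th is the open-circuit voltage V_A - V_B (nothing connected across the terminals).
Nodal analysis, taking node 2 as the 0 V reference.
Source V1 fixes V_0 = 24 V.
KCL at each unknown node (sum of currents leaving = 0; resistances in Ω):
  Node 1: (V_1 - 24)/1000 + (V_1 - 0)/1000 = 0
Collecting terms: 0.002 × V_1 = 0.024  =>  V_1 = 12 V
V_th = V_1 - V_2 = 12 - 0 = 12 V
Step 2 — R_th: zero the source — replace V1 by a short circuit (node 2 merges into node 0) — and find the resistance seen between A (node 1) and B (node 0).
Reduce the network between node 1 (A) and node 0 (B) by series/parallel combination:
  Rp1 = R1 ‖ R2 (parallel, both between nodes 0 and 1) = 1/(1/1000 + 1/1000) = 500 Ω
R_th = 500 Ω

Final answer: V_th = 12 V, R_th = 500 Ω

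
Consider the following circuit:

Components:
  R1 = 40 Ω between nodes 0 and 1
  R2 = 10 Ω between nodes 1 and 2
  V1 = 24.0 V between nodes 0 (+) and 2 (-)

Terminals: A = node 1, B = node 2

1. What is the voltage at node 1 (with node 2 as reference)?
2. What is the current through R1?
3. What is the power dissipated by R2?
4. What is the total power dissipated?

Nodal analysis, taking node 2 as the 0 V reference.
Source V1 fixes V_0 = 24 V.
KCL at each unknown node (sum of currents leaving = 0; resistances in Ω):
  Node 1: (V_1 - 24)/40 + (V_1 - 0)/10 = 0
Collecting terms: 0.125 × V_1 = 0.6  =>  V_1 = 4.8 V
Part 1:
  Read off the nodal solution: V_1 = 4.8 V
Part 2:
  I_R1 = (V_0 - V_1)/R1 = (24 - 4.8)/40 = 0.48 A
  Magnitude: I_R1 = 0.48 A
Part 3:
  I_R2 = (V_1 - V_2)/R2 = (4.8 - 0)/10 = 0.48 A
  P_R2 = I_R2² × R2 = (0.48)² × 10 = 2.304 W
Part 4:
  Power in each resistor, P = (ΔV)²/R:
    P_R1 = (24 - 4.8)²/40 = 9.216 W
    P_R2 = (4.8 - 0)²/10 = 2.304 W
  P_total = P_R1 + P_R2 = 11.52 W

Final answers:
1. V_1 = 4.8 V
2. I_R1 = 0.48 A
3. P_R2 = 2.304 W
4. P_total = 11.52 W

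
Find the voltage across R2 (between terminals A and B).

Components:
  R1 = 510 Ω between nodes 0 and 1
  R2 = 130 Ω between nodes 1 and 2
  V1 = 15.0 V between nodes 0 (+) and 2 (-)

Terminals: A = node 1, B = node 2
R1 and R2 are in series across V1 (node 0 → node 1 → node 2), and the output A–B is taken across R2, so this is a voltage divider.
Series current: I = V1/(R1 + R2) = 15/(510 + 130) = 15/640 = 0.02344 A
V_R2 = I × R2 = V1 × R2/(R1 + R2) = 15 × 130/640 = 3.047 V

Final answer: 3.047 V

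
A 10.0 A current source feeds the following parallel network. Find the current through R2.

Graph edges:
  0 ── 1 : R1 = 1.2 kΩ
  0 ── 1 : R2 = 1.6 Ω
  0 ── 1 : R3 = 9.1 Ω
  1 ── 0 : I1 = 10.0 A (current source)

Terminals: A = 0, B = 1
All resistors sit directly between nodes 0 and 1, so they are in parallel and share one voltage V; the full source current 10 A splits among them.
1/R_par = 1/1200 + 1/1.6 + 1/9.1 = 0.7357 S  =>  R_par = 1.359 Ω
V = I × R_par = 10 × 1.359 = 13.59 V
I_R2 = V/R2 = 13.59/1.6 = 8.495 A

Final answer: 8.495 A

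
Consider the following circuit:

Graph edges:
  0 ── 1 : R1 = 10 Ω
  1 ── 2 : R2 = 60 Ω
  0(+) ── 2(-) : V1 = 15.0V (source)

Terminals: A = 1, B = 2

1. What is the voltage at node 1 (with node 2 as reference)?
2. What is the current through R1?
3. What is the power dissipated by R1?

Nodal analysis, taking node 2 as the 0 V reference.
Source V1 fixes V_0 = 15 V.
KCL at each unknown node (sum of currents leaving = 0; resistances in Ω):
  Node 1: (V_1 - 15)/10 + (V_1 - 0)/60 = 0
Collecting terms: 0.1167 × V_1 = 1.5  =>  V_1 = 12.86 V
Part 1:
  Read off the nodal solution: V_1 = 12.86 V
Part 2:
  I_R1 = (V_0 - V_1)/R1 = (15 - 12.86)/10 = 0.2143 A
  Magnitude: I_R1 = 0.2143 A
Part 3:
  I_R1 = (V_0 - V_1)/R1 = (15 - 12.86)/10 = 0.2143 A
  P_R1 = I_R1² × R1 = (0.2143)² × 10 = 0.4592 W

Final answers:
1. V_1 = 12.86 V
2. I_R1 = 0.2143 A
3. P_R1 = 0.4592 W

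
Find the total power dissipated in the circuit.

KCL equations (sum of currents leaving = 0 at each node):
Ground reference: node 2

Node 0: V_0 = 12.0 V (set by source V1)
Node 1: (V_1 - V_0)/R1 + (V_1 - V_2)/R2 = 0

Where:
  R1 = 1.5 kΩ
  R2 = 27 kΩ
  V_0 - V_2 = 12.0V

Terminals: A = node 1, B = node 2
Nodal analysis, taking node 2 as the 0 V reference.
Source V1 fixes V_0 = 12 V.
KCL at each unknown node (sum of currents leaving = 0; resistances in Ω):
  Node 1: (V_1 - 12)/1500 + (V_1 - 0)/27000 = 0
Collecting terms: 0.0007037 × V_1 = 0.008  =>  V_1 = 11.37 V
Power in each resistor, P = (ΔV)²/R:
  P_R1 = (12 - 11.37)²/1500 = 0.0002659 W
  P_R2 = (11.37 - 0)²/27000 = 0.004787 W
P_total = P_R1 + P_R2 = 0.005053 W

Final answer: 0.005053 W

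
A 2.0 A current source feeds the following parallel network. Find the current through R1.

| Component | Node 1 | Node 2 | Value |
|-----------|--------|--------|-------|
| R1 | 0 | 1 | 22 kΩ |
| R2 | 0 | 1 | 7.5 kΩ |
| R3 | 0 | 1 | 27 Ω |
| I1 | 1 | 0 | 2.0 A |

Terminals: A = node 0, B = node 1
All resistors sit directly between nodes 0 and 1, so they are in parallel and share one voltage V; the full source current 2 A splits among them.
1/R_par = 1/22000 + 1/7500 + 1/27 = 0.03722 S  =>  R_par = 26.87 Ω
V = I × R_par = 2 × 26.87 = 53.74 V
I_R1 = V/R1 = 53.74/22000 = 0.002443 A

Final answer: 0.002443 A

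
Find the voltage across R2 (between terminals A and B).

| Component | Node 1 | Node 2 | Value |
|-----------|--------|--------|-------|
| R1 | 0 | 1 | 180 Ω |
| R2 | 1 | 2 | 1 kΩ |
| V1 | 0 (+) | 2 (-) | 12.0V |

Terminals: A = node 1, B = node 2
R1 and R2 are in series across V1 (node 0 → node 1 → node 2), and the output A–B is taken across R2, so this is a voltage divider.
Series current: I = V1/(R1 + R2) = 12/(180 + 1000) = 12/1180 = 0.01017 A
V_R2 = I × R2 = V1 × R2/(R1 + R2) = 12 × 1000/1180 = 10.17 V

Final answer: 10.17 V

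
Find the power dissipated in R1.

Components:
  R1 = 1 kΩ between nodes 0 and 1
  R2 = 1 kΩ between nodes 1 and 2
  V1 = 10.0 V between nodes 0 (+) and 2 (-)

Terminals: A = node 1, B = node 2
Nodal analysis, taking node 2 as the 0 V reference.
Source V1 fixes V_0 = 10 V.
KCL at each unknown node (sum of currents leaving = 0; resistances in Ω):
  Node 1: (V_1 - 10)/1000 + (V_1 - 0)/1000 = 0
Collecting terms: 0.002 × V_1 = 0.01  =>  V_1 = 5 V
I_R1 = (V_0 - V_1)/R1 = (10 - 5)/1000 = 0.005 A
P_R1 = I_R1² × R1 = (0.005)² × 1000 = 0.025 W

Final answer: 0.025 W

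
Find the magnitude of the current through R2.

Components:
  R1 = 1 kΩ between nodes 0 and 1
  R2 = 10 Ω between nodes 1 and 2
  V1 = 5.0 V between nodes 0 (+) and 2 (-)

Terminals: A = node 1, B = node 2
Nodal analysis, taking node 2 as the 0 V reference.
Source V1 fixes V_0 = 5 V.
KCL at each unknown node (sum of currents leaving = 0; resistances in Ω):
  Node 1: (V_1 - 5)/1000 + (V_1 - 0)/10 = 0
Collecting terms: 0.101 × V_1 = 0.005  =>  V_1 = 0.0495 V
I_R2 = (V_1 - V_2)/R2 = (0.0495 - 0)/10 = 0.00495 A
|I_R2| = 0.00495 A

Final answer: |I_R2| = 0.00495 A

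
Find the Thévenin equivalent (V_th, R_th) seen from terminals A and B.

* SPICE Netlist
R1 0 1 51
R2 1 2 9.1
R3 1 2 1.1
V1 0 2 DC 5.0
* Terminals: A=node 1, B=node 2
Step 1 — V_th is the open-circuit voltage V_A - V_B (nothing connected across the terminals).
Nodal analysis, taking node 2 as the 0 V reference.
Source V1 fixes V_0 = 5 V.
KCL at each unknown node (sum of currents leaving = 0; resistances in Ω):
  Node 1: (V_1 - 5)/51 + (V_1 - 0)/9.1 + (V_1 - 0)/1.1 = 0
Collecting terms: 1.039 × V_1 = 0.09804  =>  V_1 = 0.0944 V
V_th = V_1 - V_2 = 0.0944 - 0 = 0.0944 V
Step 2 — R_th: zero the source — replace V1 by a short circuit (node 2 merges into node 0) — and find the resistance seen between A (node 1) and B (node 0).
Reduce the network between node 1 (A) and node 0 (B) by series/parallel combination:
  Rp1 = R1 ‖ R2 ‖ R3 (parallel, all between nodes 0 and 1) = 1/(1/51 + 1/9.1 + 1/1.1) = 0.9628 Ω
R_th = 0.9628 Ω

Final answer: V_th = 0.0944 V, R_th = 0.9628 Ω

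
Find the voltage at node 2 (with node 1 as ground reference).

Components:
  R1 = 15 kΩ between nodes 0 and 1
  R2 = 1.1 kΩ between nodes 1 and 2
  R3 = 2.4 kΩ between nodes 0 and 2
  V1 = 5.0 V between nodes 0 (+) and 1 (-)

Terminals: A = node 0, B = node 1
Nodal analysis, taking node 1 as the 0 V reference.
Source V1 fixes V_0 = 5 V.
KCL at each unknown node (sum of currents leaving = 0; resistances in Ω):
  Node 2: (V_2 - 0)/1100 + (V_2 - 5)/2400 = 0
Collecting terms: 0.001326 × V_2 = 0.002083  =>  V_2 = 1.571 V
The requested potential is V_2 = 1.571 V.

Final answer: V_2 = 1.571 V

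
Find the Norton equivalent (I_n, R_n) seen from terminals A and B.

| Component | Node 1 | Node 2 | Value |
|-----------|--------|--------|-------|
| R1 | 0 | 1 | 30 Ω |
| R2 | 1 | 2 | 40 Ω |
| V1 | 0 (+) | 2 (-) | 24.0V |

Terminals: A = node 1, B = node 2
Find the Thévenin equivalent first; then I_n = V_th/R_th and R_n = R_th.
Step 1 — V_th is the open-circuit voltage V_A - V_B (nothing connected across the terminals).
Nodal analysis, taking node 2 as the 0 V reference.
Source V1 fixes V_0 = 24 V.
KCL at each unknown node (sum of currents leaving = 0; resistances in Ω):
  Node 1: (V_1 - 24)/30 + (V_1 - 0)/40 = 0
Collecting terms: 0.05833 × V_1 = 0.8  =>  V_1 = 13.71 V
V_th = V_1 - V_2 = 13.71 - 0 = 13.71 V
Step 2 — R_th: zero the source — replace V1 by a short circuit (node 2 merges into node 0) — and find the resistance seen between A (node 1) and B (node 0).
Reduce the network between node 1 (A) and node 0 (B) by series/parallel combination:
  Rp1 = R1 ‖ R2 (parallel, both between nodes 0 and 1) = 1/(1/30 + 1/40) = 17.14 Ω
R_th = 17.14 Ω
I_n = V_th/R_th = 13.71/17.14 = 0.8 A, and R_n = R_th = 17.14 Ω

Final answer: I_n = 0.8 A, R_n = 17.14 Ω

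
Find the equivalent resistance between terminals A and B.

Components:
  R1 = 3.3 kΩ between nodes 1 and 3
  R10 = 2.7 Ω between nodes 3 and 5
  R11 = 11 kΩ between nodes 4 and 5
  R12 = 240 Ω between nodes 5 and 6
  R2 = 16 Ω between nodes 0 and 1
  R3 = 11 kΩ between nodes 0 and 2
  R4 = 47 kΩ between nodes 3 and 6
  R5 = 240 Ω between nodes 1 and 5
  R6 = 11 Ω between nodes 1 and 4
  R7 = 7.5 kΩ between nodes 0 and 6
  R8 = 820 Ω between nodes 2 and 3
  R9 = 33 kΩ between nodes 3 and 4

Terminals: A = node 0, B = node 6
The network is not a plain series/parallel combination. Inject a 1 A test current into terminal A (node 0) and return it from terminal B (node 6); then R_eq = V_A / (1 A).
Nodal analysis, taking node 6 as the 0 V reference.
Current source I_test pushes 1 A into node 0 and draws it out of node 6.
KCL at each unknown node (sum of currents leaving = 0; resistances in Ω):
  Node 0: (V_0 - V_1)/16 + (V_0 - V_2)/11000 + (V_0 - 0)/7500 - 1 = 0
  Node 1: (V_1 - V_0)/16 + (V_1 - V_3)/3300 + (V_1 - V_5)/240 + (V_1 - V_4)/11 = 0
  Node 2: (V_2 - V_0)/11000 + (V_2 - V_3)/820 = 0
  Node 3: (V_3 - V_1)/3300 + (V_3 - V_2)/820 + (V_3 - 0)/47000 + (V_3 - V_4)/33000 + (V_3 - V_5)/2.7 = 0
  Node 4: (V_4 - V_1)/11 + (V_4 - V_3)/33000 + (V_4 - V_5)/11000 = 0
  Node 5: (V_5 - V_1)/240 + (V_5 - V_3)/2.7 + (V_5 - V_4)/11000 + (V_5 - 0)/240 = 0
Collecting terms (coefficients in siemens):
  0.06272·V_0 - 0.0625·V_1 - 0.00009091·V_2 = 1
  0.1579·V_1 - 0.0625·V_0 - 0.000303·V_3 - 0.09091·V_4 - 0.004167·V_5 = 0
  0.00131·V_2 - 0.00009091·V_0 - 0.00122·V_3 = 0
  0.3719·V_3 - 0.000303·V_1 - 0.00122·V_2 - 0.0000303·V_4 - 0.3704·V_5 = 0
  0.09103·V_4 - 0.09091·V_1 - 0.0000303·V_3 - 0.00009091·V_5 = 0
  0.3788·V_5 - 0.004167·V_1 - 0.3704·V_3 - 0.00009091·V_4 = 0
Solving these 6 simultaneous equations (Gaussian elimination) gives:
  V_0 = 440.6 V, V_1 = 425.8 V, V_2 = 239.9 V, V_3 = 225 V
  V_4 = 425.6 V, V_5 = 224.8 V
R_eq = V_0 / 1 A = 440.6 Ω

Final answer: 440.6 Ω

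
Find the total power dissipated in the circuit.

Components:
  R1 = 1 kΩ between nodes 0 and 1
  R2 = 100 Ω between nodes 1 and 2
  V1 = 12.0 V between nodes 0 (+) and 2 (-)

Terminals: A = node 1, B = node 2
Nodal analysis, taking node 2 as the 0 V reference.
Source V1 fixes V_0 = 12 V.
KCL at each unknown node (sum of currents leaving = 0; resistances in Ω):
  Node 1: (V_1 - 12)/1000 + (V_1 - 0)/100 = 0
Collecting terms: 0.011 × V_1 = 0.012  =>  V_1 = 1.091 V
Power in each resistor, P = (ΔV)²/R:
  P_R1 = (12 - 1.091)²/1000 = 0.119 W
  P_R2 = (1.091 - 0)²/100 = 0.0119 W
P_total = P_R1 + P_R2 = 0.1309 W

Final answer: 0.1309 W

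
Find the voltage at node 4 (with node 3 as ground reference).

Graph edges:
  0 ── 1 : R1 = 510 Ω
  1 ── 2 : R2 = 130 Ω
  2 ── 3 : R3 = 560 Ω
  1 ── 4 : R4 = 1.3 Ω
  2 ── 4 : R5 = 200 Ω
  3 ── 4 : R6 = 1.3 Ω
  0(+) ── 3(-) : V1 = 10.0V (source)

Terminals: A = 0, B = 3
Nodal analysis, taking node 3 as the 0 V reference.
Source V1 fixes V_0 = 10 V.
KCL at each unknown node (sum of currents leaving = 0; resistances in Ω):
  Node 1: (V_1 - 10)/510 + (V_1 - V_2)/130 + (V_1 - V_4)/1.3 = 0
  Node 2: (V_2 - V_1)/130 + (V_2 - 0)/560 + (V_2 - V_4)/200 = 0
  Node 4: (V_4 - V_1)/1.3 + (V_4 - V_2)/200 + (V_4 - 0)/1.3 = 0
Collecting terms (coefficients in siemens):
  0.7789·V_1 - 0.007692·V_2 - 0.7692·V_4 = 0.01961
  0.01448·V_2 - 0.007692·V_1 - 0.005·V_4 = 0
  1.543·V_4 - 0.7692·V_1 - 0.005·V_2 = 0
Solving these 3 simultaneous equations (Gaussian elimination) gives:
  V_1 = 0.05049 V, V_2 = 0.03556 V, V_4 = 0.02528 V
The requested potential is V_4 = 0.02528 V.

Final answer: V_4 = 0.02528 V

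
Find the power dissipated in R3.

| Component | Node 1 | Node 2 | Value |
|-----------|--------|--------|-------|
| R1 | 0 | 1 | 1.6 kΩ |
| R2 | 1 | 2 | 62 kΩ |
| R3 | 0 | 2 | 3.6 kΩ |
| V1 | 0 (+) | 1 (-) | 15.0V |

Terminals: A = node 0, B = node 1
Nodal analysis, taking node 1 as the 0 V reference.
Source V1 fixes V_0 = 15 V.
KCL at each unknown node (sum of currents leaving = 0; resistances in Ω):
  Node 2: (V_2 - 0)/62000 + (V_2 - 15)/3600 = 0
Collecting terms: 0.0002939 × V_2 = 0.004167  =>  V_2 = 14.18 V
I_R3 = (V_0 - V_2)/R3 = (15 - 14.18)/3600 = 0.0002287 A
P_R3 = I_R3² × R3 = (0.0002287)² × 3600 = 0.0001882 W

Final answer: 0.0001882 W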